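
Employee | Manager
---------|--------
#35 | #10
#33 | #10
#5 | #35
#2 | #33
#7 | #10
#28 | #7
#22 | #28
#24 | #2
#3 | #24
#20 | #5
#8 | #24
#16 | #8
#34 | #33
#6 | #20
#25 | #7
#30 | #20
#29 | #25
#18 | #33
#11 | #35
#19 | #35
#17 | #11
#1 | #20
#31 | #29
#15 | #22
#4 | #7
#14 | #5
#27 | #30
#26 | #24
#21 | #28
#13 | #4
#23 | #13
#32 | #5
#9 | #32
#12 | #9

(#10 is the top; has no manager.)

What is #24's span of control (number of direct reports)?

3

#24 directly manages #3, #8, #26. That is 3 direct reports.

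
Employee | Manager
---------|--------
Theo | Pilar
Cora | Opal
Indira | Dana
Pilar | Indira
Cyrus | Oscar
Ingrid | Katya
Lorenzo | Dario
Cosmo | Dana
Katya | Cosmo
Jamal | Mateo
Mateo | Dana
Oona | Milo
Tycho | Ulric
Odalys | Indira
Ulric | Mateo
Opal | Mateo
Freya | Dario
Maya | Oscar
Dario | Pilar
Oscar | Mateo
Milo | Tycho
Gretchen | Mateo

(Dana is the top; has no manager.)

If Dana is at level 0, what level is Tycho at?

Chain from Tycho up to Dana: Tycho → Ulric → Mateo → Dana. That is 3 steps up, so Tycho is 3 levels below Dana.

3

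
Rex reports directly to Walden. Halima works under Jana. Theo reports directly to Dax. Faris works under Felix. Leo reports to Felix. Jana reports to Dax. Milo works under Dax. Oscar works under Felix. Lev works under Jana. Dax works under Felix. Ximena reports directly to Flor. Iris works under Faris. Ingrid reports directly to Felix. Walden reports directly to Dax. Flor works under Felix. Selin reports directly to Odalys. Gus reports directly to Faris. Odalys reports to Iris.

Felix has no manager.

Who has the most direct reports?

Felix

Direct-report counts: Felix has 6; Dax has 4; Walden has 1; Jana has 2; Flor has 1; Faris has 2; Iris has 1; Odalys has 1. The largest is 6, held by Felix.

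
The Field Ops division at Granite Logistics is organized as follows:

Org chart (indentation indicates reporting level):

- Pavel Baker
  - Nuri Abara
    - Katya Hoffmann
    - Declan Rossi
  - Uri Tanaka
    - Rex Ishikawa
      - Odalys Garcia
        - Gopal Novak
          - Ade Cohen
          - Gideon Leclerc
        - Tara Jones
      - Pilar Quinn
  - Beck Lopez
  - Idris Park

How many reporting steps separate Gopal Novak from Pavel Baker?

4

Chain from Gopal Novak up to Pavel Baker: Gopal Novak → Odalys Garcia → Rex Ishikawa → Uri Tanaka → Pavel Baker. That is 4 steps up, so Gopal Novak is 4 levels below Pavel Baker.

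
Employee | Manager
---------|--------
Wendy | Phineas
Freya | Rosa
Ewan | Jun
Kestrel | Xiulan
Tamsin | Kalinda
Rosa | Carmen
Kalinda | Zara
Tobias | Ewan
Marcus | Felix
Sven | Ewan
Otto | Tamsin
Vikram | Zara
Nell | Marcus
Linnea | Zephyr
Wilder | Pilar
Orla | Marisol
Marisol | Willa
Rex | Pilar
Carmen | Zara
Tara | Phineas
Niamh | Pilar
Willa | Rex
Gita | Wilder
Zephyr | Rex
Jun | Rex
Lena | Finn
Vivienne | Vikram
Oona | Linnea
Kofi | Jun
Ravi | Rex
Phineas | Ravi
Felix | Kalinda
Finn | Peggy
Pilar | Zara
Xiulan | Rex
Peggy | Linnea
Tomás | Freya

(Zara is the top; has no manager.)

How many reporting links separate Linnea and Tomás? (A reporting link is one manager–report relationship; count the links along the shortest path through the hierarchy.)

Linnea is 4 levels below Zara, and Tomás is 4 levels below Zara (their lowest common manager). The shortest path runs up from Linnea to Zara and back down to Tomás: 4 + 4 = 8 links.

8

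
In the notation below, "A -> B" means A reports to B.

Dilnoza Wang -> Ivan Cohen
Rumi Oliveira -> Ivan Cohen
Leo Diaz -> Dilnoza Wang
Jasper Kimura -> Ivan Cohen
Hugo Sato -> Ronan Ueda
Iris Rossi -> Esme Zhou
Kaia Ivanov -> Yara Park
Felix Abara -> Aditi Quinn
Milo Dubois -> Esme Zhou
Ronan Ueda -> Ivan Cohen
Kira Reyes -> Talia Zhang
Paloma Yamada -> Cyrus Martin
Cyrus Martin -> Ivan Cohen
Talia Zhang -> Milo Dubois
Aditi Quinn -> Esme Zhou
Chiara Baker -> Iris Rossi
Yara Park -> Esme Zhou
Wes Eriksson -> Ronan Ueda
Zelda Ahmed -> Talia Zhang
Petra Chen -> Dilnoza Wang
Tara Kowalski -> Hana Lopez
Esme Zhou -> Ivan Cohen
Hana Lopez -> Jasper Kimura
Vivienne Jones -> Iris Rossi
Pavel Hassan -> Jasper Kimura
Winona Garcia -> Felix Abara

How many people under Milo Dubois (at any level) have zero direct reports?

The people in Milo Dubois's organization with no one reporting to them are Zelda Ahmed, Kira Reyes. That is 2.

2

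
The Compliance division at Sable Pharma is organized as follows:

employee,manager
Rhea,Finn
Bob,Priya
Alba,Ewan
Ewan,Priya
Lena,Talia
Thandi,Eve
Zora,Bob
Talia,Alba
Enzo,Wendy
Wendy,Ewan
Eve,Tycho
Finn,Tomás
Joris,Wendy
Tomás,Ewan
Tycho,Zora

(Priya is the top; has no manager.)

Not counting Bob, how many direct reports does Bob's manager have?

1

Bob reports to Priya. Priya's other direct reports are Ewan — 1 peer.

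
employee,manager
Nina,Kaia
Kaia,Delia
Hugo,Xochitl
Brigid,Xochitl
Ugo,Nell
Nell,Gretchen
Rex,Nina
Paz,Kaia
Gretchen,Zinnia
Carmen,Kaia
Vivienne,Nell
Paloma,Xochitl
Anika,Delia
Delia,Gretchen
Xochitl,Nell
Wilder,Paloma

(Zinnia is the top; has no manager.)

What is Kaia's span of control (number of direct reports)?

Kaia directly manages Nina, Carmen, Paz. That is 3 direct reports.

3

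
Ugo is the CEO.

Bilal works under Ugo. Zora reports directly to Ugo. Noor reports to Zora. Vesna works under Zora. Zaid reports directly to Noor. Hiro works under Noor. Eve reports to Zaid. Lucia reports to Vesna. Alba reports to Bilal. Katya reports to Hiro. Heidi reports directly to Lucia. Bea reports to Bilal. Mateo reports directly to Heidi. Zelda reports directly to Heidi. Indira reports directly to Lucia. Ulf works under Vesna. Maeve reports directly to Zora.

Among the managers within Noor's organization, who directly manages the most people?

Noor

Direct-report counts within Noor's organization: Noor has 2; Hiro has 1; Zaid has 1. The largest is 2, held by Noor.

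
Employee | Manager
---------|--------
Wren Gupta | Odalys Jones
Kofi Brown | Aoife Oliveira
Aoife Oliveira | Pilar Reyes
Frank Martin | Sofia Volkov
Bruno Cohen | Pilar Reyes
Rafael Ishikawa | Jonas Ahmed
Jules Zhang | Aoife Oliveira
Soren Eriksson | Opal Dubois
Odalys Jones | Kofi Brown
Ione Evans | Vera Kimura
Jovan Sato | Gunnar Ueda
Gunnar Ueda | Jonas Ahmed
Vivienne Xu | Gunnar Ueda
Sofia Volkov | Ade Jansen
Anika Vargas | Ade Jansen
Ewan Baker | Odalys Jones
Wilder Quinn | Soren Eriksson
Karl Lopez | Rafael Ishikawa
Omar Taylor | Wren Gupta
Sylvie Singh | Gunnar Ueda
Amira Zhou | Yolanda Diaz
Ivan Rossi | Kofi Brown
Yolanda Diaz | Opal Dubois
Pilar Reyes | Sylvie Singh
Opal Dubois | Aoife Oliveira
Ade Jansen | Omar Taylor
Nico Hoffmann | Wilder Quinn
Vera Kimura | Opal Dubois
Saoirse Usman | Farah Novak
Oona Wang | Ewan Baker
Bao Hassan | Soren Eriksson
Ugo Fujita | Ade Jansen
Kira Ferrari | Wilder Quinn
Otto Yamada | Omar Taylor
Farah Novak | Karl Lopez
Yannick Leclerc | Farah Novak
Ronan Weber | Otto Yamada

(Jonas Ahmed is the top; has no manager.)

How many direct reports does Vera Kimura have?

1

Vera Kimura directly manages Ione Evans. That is 1 direct report.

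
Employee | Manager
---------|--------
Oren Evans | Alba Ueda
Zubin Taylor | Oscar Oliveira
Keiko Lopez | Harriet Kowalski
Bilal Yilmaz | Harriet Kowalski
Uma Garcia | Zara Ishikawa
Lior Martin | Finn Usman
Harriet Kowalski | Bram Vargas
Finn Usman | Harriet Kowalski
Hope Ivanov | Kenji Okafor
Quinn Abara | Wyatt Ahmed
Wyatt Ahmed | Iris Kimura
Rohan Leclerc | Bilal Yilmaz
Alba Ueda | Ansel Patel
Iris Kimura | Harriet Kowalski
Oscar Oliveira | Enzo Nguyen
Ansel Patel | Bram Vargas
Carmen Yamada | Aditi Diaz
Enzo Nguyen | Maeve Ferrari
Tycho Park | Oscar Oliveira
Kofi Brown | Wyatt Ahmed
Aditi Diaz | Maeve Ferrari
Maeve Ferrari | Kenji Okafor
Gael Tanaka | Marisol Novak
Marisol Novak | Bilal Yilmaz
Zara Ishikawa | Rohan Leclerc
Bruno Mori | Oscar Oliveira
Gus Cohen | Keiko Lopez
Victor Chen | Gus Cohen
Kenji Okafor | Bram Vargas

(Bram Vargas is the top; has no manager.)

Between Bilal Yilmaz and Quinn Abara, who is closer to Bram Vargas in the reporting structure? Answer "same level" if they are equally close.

Bilal Yilmaz is 2 levels below Bram Vargas; Quinn Abara is 4. Bilal Yilmaz is higher.

Bilal Yilmaz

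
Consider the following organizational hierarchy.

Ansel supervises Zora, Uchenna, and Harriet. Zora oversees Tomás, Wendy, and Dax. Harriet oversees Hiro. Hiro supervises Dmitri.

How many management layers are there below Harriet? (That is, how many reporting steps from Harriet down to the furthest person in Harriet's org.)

2

The longest chain under Harriet runs Harriet → Hiro → Dmitri, which is 2 levels below Harriet.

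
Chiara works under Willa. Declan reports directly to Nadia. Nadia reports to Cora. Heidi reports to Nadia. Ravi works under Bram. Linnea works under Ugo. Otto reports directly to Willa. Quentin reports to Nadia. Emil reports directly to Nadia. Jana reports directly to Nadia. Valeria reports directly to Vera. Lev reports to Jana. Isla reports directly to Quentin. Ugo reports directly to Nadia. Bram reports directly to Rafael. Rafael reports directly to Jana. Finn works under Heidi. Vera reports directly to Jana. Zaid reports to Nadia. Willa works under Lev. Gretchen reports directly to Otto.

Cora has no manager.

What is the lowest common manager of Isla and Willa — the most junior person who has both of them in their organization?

Isla's chain of managers is Quentin, Nadia, Cora. Willa's chain of managers is Lev, Jana, Nadia, Cora. The first manager that appears in both chains is Nadia.

Nadia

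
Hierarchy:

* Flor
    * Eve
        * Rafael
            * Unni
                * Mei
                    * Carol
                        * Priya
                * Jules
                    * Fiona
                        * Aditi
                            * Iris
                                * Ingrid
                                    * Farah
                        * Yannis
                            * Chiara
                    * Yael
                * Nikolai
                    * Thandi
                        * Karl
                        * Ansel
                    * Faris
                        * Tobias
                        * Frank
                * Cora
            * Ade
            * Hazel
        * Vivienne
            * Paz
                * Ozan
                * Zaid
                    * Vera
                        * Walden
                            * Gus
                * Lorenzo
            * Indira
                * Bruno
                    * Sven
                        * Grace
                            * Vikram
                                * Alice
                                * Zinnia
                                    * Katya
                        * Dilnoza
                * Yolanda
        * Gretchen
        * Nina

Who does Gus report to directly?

Gus reports directly to Walden.

Walden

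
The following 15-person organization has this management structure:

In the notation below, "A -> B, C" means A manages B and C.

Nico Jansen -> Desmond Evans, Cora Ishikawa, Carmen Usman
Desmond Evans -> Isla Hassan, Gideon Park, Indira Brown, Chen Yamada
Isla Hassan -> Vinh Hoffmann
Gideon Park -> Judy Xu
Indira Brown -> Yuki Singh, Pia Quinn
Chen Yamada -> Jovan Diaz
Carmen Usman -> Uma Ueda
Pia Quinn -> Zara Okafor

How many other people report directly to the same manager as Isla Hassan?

3

Isla Hassan reports to Desmond Evans. Desmond Evans's other direct reports are Gideon Park, Indira Brown, Chen Yamada — 3 peers.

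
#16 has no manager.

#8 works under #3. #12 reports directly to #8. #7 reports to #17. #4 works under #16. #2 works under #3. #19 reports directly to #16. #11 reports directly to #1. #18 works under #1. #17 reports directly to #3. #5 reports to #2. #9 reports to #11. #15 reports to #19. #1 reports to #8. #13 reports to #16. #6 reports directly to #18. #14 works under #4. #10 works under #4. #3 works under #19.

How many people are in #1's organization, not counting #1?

4

#1 directly manages #11, #18. Under #11: #9 (1). Under #18: #6 (1). So #1's organization is 2 direct reports plus everyone under them: 2 + 2 = 4.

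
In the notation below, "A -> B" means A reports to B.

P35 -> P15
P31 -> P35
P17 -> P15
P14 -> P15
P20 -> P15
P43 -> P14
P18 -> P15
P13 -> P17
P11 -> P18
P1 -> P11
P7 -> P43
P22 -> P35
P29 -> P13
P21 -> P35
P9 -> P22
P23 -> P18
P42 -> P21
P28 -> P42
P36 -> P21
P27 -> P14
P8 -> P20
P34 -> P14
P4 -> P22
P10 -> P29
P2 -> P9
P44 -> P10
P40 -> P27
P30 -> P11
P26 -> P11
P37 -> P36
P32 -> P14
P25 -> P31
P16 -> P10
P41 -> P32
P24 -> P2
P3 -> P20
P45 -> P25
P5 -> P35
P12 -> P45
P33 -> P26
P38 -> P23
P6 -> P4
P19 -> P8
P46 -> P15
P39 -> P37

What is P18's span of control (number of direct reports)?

P18 directly manages P11, P23. That is 2 direct reports.

2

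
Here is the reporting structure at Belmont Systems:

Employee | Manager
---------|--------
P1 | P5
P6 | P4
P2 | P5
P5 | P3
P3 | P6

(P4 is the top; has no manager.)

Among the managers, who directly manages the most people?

P5

Direct-report counts: P4 has 1; P6 has 1; P3 has 1; P5 has 2. The largest is 2, held by P5.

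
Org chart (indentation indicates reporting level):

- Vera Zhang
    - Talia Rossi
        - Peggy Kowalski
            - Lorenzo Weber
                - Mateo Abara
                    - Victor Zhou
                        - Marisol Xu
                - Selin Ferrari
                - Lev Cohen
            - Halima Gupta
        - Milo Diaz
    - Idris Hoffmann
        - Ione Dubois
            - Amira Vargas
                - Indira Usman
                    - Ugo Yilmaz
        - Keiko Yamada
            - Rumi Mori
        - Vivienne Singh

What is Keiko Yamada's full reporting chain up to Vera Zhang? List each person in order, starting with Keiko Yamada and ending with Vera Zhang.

Keiko Yamada reports to Idris Hoffmann. Idris Hoffmann reports to Vera Zhang. Vera Zhang is at the top.

Keiko Yamada -> Idris Hoffmann -> Vera Zhang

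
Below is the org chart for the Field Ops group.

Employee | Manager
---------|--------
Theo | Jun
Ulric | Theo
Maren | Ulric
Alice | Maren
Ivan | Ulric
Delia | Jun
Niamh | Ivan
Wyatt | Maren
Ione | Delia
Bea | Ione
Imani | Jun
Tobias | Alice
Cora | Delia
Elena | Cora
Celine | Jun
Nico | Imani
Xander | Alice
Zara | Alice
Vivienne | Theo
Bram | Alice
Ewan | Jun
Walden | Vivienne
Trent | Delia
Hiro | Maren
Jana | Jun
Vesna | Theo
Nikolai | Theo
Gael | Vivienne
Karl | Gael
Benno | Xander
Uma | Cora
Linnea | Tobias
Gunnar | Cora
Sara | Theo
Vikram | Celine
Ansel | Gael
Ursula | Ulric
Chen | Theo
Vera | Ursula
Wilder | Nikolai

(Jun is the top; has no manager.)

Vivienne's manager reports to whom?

Vivienne reports to Theo, and Theo reports to Jun. So Vivienne's skip-level manager is Jun.

Jun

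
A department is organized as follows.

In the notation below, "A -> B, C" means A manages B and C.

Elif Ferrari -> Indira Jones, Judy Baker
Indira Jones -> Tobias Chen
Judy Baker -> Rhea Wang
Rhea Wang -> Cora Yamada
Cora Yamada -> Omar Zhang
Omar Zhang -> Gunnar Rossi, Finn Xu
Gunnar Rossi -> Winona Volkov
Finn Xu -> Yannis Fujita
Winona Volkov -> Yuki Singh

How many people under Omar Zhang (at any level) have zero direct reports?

2

The people in Omar Zhang's organization with no one reporting to them are Yannis Fujita, Yuki Singh. That is 2.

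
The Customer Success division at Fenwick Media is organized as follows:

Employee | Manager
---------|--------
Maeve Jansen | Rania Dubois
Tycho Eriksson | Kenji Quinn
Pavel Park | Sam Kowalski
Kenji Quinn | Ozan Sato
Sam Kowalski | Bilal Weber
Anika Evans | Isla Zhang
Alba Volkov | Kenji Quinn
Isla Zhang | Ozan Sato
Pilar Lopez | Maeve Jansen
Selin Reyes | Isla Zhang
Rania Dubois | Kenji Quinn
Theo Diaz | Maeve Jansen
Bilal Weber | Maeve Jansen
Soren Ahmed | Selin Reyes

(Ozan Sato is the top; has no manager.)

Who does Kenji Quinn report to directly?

Ozan Sato

Kenji Quinn reports directly to Ozan Sato.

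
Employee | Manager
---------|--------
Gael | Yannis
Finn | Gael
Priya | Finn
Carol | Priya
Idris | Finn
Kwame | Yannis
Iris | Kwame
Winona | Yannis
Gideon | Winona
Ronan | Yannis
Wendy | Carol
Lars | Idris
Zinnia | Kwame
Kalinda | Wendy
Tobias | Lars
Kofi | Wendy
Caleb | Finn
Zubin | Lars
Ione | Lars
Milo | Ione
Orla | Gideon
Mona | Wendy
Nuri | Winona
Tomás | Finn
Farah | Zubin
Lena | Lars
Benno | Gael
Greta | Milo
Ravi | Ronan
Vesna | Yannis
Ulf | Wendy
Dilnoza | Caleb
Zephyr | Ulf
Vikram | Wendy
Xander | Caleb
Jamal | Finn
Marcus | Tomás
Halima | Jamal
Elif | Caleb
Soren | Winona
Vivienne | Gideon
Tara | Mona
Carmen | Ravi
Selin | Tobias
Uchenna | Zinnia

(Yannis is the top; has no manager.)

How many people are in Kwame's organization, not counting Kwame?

3

Kwame directly manages Iris, Zinnia. Iris has no reports. Under Zinnia: Uchenna (1). So Kwame's organization is 2 direct reports plus everyone under them: 1 + 2 = 3.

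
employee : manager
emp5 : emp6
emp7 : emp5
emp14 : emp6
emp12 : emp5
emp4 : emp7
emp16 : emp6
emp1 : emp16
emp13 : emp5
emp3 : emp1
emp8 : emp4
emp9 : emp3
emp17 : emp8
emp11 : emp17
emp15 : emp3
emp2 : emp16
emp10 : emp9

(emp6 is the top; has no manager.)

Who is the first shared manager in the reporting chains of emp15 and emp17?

emp15's chain of managers is emp3, emp1, emp16, emp6. emp17's chain of managers is emp8, emp4, emp7, emp5, emp6. The first manager that appears in both chains is emp6.

emp6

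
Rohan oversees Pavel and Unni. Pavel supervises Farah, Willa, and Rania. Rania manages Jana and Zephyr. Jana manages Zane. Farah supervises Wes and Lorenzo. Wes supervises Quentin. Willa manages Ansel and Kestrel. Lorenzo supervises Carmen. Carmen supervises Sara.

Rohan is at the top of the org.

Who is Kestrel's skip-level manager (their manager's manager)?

Pavel

Kestrel reports to Willa, and Willa reports to Pavel. So Kestrel's skip-level manager is Pavel.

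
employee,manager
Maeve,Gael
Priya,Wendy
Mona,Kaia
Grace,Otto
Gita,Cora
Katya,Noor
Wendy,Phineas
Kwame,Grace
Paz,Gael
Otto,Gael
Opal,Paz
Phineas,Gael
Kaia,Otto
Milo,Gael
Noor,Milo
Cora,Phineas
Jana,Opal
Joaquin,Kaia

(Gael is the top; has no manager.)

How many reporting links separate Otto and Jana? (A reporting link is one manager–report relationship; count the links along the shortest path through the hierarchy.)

Otto is 1 level below Gael, and Jana is 3 levels below Gael (their lowest common manager). The shortest path runs up from Otto to Gael and back down to Jana: 1 + 3 = 4 links.

4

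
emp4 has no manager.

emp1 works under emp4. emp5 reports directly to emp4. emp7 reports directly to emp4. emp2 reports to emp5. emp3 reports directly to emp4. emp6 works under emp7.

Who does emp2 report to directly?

emp5

emp2 reports directly to emp5.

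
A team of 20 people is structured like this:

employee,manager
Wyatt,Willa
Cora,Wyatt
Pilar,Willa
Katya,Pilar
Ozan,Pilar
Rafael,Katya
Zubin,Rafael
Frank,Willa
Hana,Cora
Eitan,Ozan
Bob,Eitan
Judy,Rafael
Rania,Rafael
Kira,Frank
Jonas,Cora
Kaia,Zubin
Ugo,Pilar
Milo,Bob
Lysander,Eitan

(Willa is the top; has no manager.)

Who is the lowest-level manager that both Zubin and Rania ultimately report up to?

Rafael

Zubin's chain of managers is Rafael, Katya, Pilar, Willa. Rania's chain of managers is Rafael, Katya, Pilar, Willa. The first manager that appears in both chains is Rafael.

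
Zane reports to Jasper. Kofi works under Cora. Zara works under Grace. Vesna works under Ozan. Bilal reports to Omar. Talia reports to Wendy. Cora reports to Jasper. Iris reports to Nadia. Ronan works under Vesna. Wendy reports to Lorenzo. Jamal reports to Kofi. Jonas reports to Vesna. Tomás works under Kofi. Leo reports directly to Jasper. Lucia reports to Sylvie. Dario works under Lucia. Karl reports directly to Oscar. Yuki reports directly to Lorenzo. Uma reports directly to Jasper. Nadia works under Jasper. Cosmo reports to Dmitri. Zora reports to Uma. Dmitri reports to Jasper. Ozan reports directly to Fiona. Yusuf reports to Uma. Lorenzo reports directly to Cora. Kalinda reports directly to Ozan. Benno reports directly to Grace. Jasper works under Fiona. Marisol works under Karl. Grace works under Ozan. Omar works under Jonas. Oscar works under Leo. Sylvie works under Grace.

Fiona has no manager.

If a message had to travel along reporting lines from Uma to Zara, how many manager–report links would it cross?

Uma is 2 levels below Fiona, and Zara is 3 levels below Fiona (their lowest common manager). The shortest path runs up from Uma to Fiona and back down to Zara: 2 + 3 = 5 links.

5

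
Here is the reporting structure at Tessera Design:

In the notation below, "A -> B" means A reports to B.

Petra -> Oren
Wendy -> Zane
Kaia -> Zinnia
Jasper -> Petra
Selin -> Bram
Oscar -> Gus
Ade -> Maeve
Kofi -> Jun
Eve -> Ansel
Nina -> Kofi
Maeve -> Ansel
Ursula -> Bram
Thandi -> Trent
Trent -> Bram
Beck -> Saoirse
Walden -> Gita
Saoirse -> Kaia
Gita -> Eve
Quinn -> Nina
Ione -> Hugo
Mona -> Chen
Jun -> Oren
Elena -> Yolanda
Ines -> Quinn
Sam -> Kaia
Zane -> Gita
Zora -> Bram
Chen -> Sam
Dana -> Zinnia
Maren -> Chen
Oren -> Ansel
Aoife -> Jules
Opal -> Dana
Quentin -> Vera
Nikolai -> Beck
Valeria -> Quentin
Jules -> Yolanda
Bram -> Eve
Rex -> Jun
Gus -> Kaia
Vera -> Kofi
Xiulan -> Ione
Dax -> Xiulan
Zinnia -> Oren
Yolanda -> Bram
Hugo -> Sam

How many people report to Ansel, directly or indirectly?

46

Ansel directly manages Eve, Oren, Maeve. Under Eve: Gita, Zane, Wendy, Walden, Bram, Ursula, Yolanda, Jules, Aoife, Elena, Trent, Thandi, Zora, Selin (14). Under Oren: Petra, Jasper, Jun, Rex, Kofi, Vera, Quentin, Valeria, Nina, Quinn, Ines, Zinnia, Dana, Opal, Kaia, Saoirse, Beck, Nikolai, Gus, Oscar, Sam, Chen, Maren, Mona, Hugo, Ione, Xiulan, Dax (28). Under Maeve: Ade (1). So Ansel's organization is 3 direct reports plus everyone under them: 15 + 29 + 2 = 46.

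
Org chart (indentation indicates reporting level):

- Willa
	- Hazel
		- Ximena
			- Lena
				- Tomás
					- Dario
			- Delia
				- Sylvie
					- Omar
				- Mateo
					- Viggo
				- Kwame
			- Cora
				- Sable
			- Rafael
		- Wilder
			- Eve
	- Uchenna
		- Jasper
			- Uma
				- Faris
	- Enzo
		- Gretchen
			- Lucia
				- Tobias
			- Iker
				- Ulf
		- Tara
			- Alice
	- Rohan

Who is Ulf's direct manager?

Ulf reports directly to Iker.

Iker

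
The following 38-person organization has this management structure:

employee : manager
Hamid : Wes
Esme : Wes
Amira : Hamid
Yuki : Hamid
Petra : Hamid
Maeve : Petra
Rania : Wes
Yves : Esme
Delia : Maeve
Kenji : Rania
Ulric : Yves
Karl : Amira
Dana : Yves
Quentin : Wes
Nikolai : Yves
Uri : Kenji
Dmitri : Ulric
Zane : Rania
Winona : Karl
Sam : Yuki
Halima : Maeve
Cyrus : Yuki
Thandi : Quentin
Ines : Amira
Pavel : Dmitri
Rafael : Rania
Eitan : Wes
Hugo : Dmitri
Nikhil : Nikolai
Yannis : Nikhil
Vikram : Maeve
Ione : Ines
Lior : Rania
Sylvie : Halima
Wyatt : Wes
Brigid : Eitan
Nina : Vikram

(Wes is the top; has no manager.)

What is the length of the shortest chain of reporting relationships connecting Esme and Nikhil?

3

Nikhil is in Esme's organization: the chain from Nikhil up to Esme is Nikhil → Nikolai → Yves → Esme, which is 3 links.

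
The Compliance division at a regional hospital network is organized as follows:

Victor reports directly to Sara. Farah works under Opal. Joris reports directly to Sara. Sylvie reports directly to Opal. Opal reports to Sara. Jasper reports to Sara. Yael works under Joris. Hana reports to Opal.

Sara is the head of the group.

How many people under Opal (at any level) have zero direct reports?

The people in Opal's organization with no one reporting to them are Hana, Sylvie, Farah. That is 3.

3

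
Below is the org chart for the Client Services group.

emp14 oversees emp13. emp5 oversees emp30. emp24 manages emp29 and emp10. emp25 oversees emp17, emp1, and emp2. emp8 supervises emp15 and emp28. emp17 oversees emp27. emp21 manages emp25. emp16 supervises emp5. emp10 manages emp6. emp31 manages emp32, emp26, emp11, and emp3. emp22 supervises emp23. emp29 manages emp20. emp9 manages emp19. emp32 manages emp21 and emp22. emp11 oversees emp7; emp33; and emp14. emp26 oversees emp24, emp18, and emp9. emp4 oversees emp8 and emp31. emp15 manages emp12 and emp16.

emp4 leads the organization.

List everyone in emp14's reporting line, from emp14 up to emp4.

emp14 reports to emp11. emp11 reports to emp31. emp31 reports to emp4. emp4 is at the top.

emp14 -> emp11 -> emp31 -> emp4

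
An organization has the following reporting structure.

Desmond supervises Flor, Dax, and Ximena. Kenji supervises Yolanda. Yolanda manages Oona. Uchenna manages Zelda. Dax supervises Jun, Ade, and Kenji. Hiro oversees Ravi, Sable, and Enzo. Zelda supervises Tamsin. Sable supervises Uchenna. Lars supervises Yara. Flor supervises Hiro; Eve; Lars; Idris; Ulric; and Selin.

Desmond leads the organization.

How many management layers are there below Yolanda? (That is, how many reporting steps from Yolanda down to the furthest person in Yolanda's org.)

The longest chain under Yolanda runs Yolanda → Oona, which is 1 level below Yolanda.

1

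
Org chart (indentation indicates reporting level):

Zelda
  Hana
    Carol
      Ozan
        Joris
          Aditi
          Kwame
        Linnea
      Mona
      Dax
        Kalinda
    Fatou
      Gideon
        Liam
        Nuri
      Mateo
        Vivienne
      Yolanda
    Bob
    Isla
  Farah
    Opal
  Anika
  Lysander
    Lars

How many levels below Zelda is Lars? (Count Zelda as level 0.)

Chain from Lars up to Zelda: Lars → Lysander → Zelda. That is 2 steps up, so Lars is 2 levels below Zelda.

2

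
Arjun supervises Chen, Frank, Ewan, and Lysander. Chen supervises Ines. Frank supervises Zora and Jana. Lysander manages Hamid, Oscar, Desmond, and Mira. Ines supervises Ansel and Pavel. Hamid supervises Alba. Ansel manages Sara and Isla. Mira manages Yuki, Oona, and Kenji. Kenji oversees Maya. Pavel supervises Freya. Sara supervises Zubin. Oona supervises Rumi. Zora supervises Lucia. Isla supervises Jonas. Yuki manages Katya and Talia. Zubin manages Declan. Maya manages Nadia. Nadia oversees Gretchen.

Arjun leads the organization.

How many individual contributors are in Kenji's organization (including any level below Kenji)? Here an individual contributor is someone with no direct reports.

The only person in Kenji's organization with no one reporting to them is Gretchen. That is 1.

1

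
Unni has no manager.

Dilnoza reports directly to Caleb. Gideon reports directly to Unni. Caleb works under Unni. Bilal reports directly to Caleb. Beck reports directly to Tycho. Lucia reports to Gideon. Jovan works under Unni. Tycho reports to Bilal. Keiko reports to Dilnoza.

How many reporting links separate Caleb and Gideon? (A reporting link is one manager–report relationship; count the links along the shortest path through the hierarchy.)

Caleb is 1 level below Unni, and Gideon is 1 level below Unni (their lowest common manager). The shortest path runs up from Caleb to Unni and back down to Gideon: 1 + 1 = 2 links.

2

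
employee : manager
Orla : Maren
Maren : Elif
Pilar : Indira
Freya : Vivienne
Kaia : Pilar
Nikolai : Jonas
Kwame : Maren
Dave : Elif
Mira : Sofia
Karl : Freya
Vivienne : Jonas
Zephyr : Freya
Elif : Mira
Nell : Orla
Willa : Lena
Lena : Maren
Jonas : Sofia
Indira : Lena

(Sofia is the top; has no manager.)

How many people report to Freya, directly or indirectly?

Freya directly manages Zephyr, Karl. Zephyr has no reports. Karl has no reports. So Freya's organization is 2 direct reports plus everyone under them: 1 + 1 = 2.

2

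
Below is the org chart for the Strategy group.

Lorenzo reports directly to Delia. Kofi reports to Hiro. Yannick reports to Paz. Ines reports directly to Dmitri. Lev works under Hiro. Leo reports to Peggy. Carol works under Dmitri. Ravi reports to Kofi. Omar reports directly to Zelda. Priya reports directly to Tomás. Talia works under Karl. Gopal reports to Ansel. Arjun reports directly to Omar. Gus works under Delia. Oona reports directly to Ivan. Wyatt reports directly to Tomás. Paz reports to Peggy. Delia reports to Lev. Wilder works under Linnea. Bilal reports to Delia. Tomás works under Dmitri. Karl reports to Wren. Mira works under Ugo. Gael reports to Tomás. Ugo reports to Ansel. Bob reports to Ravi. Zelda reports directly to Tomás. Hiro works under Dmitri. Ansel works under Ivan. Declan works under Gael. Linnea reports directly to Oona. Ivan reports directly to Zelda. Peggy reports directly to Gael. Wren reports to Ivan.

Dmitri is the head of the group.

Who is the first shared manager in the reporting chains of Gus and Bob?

Hiro

Gus's chain of managers is Delia, Lev, Hiro, Dmitri. Bob's chain of managers is Ravi, Kofi, Hiro, Dmitri. The first manager that appears in both chains is Hiro.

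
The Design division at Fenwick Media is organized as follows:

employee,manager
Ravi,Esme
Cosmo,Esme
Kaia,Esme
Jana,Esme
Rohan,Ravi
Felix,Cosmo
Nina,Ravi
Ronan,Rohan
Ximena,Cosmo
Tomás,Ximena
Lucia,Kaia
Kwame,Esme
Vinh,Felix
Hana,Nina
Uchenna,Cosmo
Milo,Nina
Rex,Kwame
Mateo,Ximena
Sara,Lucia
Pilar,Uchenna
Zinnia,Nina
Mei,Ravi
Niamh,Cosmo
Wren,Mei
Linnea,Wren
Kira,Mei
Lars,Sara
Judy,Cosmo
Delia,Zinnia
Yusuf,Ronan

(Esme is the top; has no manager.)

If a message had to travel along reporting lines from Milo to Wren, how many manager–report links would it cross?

4

Milo is 2 levels below Ravi, and Wren is 2 levels below Ravi (their lowest common manager). The shortest path runs up from Milo to Ravi and back down to Wren: 2 + 2 = 4 links.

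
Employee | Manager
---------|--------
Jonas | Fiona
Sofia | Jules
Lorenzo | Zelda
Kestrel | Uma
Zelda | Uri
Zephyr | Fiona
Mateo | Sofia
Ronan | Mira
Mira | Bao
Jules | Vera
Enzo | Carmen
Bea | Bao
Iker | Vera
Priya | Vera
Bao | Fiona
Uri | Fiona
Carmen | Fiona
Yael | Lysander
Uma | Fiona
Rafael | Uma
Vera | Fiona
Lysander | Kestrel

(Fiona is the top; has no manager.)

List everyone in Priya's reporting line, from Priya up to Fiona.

Priya -> Vera -> Fiona

Priya reports to Vera. Vera reports to Fiona. Fiona is at the top.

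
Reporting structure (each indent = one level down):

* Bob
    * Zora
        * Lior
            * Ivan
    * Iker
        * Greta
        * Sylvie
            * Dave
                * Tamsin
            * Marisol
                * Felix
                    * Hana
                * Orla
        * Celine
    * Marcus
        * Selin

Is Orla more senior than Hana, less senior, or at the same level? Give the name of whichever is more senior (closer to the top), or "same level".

Orla is 4 levels below Bob; Hana is 5. Orla is higher.

Orla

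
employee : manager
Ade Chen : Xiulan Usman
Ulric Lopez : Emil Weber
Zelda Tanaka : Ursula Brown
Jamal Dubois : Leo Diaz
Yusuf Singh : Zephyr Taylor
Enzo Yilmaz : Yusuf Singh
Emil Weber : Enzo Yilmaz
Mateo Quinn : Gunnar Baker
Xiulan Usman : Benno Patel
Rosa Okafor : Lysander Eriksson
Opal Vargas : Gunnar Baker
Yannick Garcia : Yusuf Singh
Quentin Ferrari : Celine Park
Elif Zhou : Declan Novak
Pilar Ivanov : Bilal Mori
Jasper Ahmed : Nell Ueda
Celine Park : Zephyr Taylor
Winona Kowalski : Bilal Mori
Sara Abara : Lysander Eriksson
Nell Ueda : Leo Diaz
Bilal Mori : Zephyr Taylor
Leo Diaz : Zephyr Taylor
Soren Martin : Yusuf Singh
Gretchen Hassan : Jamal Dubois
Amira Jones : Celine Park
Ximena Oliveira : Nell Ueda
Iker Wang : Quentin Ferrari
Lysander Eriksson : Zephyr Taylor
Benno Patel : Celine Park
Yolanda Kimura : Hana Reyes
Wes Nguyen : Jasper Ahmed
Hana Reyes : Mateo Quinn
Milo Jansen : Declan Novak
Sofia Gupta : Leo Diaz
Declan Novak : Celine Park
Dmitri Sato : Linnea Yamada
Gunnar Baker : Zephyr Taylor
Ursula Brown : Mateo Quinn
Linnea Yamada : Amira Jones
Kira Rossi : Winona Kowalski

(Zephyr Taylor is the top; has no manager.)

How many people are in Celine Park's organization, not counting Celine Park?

11

Celine Park directly manages Declan Novak, Benno Patel, Amira Jones, Quentin Ferrari. Under Declan Novak: Elif Zhou, Milo Jansen (2). Under Benno Patel: Xiulan Usman, Ade Chen (2). Under Amira Jones: Linnea Yamada, Dmitri Sato (2). Under Quentin Ferrari: Iker Wang (1). So Celine Park's organization is 4 direct reports plus everyone under them: 3 + 3 + 3 + 2 = 11.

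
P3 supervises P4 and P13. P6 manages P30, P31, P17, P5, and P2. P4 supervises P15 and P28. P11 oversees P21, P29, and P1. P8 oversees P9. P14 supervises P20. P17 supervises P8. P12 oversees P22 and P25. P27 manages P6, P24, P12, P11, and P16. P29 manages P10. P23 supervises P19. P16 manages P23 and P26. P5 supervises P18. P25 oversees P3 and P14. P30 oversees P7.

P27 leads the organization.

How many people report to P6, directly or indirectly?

9

P6 directly manages P30, P31, P17, P5, P2. Under P30: P7 (1). P31 has no reports. Under P17: P8, P9 (2). Under P5: P18 (1). P2 has no reports. So P6's organization is 5 direct reports plus everyone under them: 2 + 1 + 3 + 2 + 1 = 9.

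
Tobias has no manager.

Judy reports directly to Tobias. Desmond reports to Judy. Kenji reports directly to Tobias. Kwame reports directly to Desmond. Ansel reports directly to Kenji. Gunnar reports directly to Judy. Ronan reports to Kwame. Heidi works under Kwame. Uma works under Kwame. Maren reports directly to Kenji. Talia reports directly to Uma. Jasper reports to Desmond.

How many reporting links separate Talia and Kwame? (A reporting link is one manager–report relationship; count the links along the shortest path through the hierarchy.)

Talia is in Kwame's organization: the chain from Talia up to Kwame is Talia → Uma → Kwame, which is 2 links.

2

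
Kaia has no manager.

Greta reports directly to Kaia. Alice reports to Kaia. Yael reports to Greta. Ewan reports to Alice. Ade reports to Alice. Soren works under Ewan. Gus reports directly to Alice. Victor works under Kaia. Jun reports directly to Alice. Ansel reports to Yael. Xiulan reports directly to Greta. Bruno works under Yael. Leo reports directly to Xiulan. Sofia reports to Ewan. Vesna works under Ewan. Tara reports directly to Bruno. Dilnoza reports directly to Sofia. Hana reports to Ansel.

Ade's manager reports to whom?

Ade reports to Alice, and Alice reports to Kaia. So Ade's skip-level manager is Kaia.

Kaia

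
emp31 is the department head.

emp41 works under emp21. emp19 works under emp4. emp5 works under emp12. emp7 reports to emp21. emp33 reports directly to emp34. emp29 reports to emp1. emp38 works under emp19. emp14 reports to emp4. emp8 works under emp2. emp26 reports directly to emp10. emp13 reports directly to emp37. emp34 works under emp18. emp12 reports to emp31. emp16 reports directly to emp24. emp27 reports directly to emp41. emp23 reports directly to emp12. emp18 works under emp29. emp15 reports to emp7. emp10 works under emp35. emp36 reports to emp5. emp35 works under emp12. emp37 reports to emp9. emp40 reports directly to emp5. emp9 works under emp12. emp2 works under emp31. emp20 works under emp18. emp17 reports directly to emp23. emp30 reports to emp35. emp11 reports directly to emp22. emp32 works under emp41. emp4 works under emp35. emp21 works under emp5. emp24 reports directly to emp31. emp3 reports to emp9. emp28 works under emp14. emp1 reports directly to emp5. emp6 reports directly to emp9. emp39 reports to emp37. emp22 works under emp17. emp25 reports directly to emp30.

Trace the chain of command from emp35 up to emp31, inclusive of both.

emp35 reports to emp12. emp12 reports to emp31. emp31 is at the top.

emp35 -> emp12 -> emp31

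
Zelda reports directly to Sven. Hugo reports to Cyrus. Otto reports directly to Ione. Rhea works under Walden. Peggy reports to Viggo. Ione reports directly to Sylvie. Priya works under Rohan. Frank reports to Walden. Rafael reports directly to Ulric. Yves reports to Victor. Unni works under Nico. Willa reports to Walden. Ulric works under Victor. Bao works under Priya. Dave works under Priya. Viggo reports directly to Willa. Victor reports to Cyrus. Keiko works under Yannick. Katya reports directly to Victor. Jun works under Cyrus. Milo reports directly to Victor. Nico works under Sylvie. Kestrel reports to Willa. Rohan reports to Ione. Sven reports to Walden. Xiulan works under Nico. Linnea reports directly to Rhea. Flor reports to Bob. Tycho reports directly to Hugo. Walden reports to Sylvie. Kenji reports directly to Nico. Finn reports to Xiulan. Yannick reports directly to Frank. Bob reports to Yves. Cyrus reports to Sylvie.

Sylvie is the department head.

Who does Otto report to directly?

Ione

Otto reports directly to Ione.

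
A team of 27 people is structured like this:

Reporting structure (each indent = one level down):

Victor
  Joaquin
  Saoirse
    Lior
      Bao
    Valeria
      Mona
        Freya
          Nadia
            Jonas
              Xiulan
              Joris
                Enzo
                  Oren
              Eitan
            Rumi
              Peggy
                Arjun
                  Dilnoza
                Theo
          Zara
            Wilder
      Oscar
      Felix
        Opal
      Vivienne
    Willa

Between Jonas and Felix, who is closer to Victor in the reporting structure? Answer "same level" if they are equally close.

Jonas is 6 levels below Victor; Felix is 3. Felix is higher.

Felix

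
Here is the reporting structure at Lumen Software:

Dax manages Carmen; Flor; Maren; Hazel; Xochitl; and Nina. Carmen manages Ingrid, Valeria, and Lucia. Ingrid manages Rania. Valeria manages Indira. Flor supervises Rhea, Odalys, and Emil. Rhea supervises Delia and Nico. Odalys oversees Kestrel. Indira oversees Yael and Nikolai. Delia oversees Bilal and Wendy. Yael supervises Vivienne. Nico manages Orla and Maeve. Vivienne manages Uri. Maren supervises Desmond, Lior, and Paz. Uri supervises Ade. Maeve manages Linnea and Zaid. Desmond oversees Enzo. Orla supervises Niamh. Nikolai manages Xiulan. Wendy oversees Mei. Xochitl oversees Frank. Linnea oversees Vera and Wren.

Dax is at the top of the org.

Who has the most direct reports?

Direct-report counts: Dax has 6; Xochitl has 1; Maren has 3; Desmond has 1; Flor has 3; Odalys has 1; Rhea has 2; Nico has 2; Orla has 1; Maeve has 2; Linnea has 2; Delia has 2; Wendy has 1; Carmen has 3; Valeria has 1; Indira has 2; Nikolai has 1; Yael has 1; Vivienne has 1; Uri has 1; Ingrid has 1. The largest is 6, held by Dax.

Dax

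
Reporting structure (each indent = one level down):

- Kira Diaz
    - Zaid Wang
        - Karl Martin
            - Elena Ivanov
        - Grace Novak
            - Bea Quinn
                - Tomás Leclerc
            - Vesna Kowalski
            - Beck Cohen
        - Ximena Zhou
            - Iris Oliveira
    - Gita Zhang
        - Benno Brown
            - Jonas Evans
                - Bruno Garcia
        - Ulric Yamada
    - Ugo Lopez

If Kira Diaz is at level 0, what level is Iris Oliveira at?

Chain from Iris Oliveira up to Kira Diaz: Iris Oliveira → Ximena Zhou → Zaid Wang → Kira Diaz. That is 3 steps up, so Iris Oliveira is 3 levels below Kira Diaz.

3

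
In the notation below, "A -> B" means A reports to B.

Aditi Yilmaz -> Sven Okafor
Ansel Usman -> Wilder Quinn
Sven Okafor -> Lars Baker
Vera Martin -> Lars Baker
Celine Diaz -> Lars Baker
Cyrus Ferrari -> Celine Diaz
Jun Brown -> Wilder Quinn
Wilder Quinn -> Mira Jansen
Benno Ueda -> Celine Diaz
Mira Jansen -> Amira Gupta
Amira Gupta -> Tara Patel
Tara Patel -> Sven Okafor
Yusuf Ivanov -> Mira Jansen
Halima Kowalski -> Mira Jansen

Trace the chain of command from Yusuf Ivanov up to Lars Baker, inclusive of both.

Yusuf Ivanov -> Mira Jansen -> Amira Gupta -> Tara Patel -> Sven Okafor -> Lars Baker

Yusuf Ivanov reports to Mira Jansen. Mira Jansen reports to Amira Gupta. Amira Gupta reports to Tara Patel. Tara Patel reports to Sven Okafor. Sven Okafor reports to Lars Baker. Lars Baker is at the top.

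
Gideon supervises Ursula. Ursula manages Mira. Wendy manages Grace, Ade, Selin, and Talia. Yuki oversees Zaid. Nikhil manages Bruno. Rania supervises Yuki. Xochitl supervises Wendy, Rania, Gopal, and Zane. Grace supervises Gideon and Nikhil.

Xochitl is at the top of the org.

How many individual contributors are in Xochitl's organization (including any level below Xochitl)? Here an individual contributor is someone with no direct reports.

The people in Xochitl's organization with no one reporting to them are Zane, Gopal, Zaid, Talia, Selin, Ade, Bruno, Mira. That is 8.

8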